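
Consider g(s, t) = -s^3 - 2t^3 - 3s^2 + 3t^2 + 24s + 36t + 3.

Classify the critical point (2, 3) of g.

local maximum

The mixed partial ∂²g/∂s∂t is 0, so the Hessian at any point is diag(g_ss, g_tt) = diag(-6(s + 1), 6(-2t + 1)).
At (2, 3): H = diag(-18, -30).
Both eigenvalues are negative, so H is negative definite: a local maximum.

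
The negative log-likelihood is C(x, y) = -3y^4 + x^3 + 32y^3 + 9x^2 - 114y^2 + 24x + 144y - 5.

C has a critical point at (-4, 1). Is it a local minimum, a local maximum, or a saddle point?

local maximum

The mixed partial ∂²C/∂x∂y is 0, so the Hessian at any point is diag(C_xx, C_yy) = diag(6(x + 3), 12(-3y^2 + 16y - 19)).
At (-4, 1): H = diag(-6, -72).
Both eigenvalues are negative, so H is negative definite: a local maximum.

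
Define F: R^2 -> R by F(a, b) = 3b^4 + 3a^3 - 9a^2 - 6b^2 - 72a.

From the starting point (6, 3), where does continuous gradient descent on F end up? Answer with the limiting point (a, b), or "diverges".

(4, 1)

F is separable, so gradient descent decouples: a follows -∂F/∂a, b follows -∂F/∂b.
∂F/∂a = 9(a - 4)(a + 2); at a=6 this is 144, so a decreases.
∂F/∂b = 12b(b - 1)(b + 1); at b=3 this is 288, so b decreases.
a converges to its nearest critical value 4 (a local min of the a-part); b converges to 1. The iterate converges to (4, 1).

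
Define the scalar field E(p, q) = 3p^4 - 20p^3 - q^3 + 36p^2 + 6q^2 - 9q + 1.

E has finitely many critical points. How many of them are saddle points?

E separates as a function of p plus a function of q, so ∇E=0 decouples.
∂E/∂p = 12p(p - 3)(p - 2) = 0 at p ∈ {0, 2, 3}; ∂E/∂q = -3(q - 3)(q - 1) = 0 at q ∈ {1, 3}.
The Hessian is diagonal: diag(E_pp, E_qq). Second derivatives: E_pp(0)=72, E_pp(2)=-24, E_pp(3)=36; E_qq(1)=6, E_qq(3)=-6.
Saddle points occur where the two diagonal entries have opposite signs: (0, 3), (2, 1), (3, 3). Count: 3.

3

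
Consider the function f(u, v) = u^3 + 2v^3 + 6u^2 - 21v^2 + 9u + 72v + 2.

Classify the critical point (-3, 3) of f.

local maximum

The mixed partial ∂²f/∂u∂v is 0, so the Hessian at any point is diag(f_uu, f_vv) = diag(6(u + 2), 6(2v - 7)).
At (-3, 3): H = diag(-6, -6).
Both eigenvalues are negative, so H is negative definite: a local maximum.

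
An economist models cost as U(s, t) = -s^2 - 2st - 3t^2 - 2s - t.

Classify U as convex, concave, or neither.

concave

U is quadratic, so its Hessian is the constant matrix H = [[-2, -2], [-2, -6]].
det(H) = 8, tr(H) = -8.
det(H) > 0 and tr(H) < 0, so H is negative definite everywhere: concave.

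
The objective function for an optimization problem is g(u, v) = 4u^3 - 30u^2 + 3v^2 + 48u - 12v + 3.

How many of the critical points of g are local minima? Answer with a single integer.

g separates as a function of u plus a function of v, so ∇g=0 decouples.
∂g/∂u = 12(u - 4)(u - 1) = 0 at u ∈ {1, 4}; ∂g/∂v = 6(v - 2) = 0 at v ∈ {2}.
The Hessian is diagonal: diag(g_uu, g_vv). Second derivatives: g_uu(1)=-36, g_uu(4)=36; g_vv(2)=6.
Local minima occur where both diagonal entries positive: (4, 2). Count: 1.

1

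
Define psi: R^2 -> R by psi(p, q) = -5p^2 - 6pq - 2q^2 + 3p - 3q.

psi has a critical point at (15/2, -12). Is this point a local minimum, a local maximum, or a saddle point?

local maximum

The Hessian of psi is constant: H = [[-10, -6], [-6, -4]].
det(H) = (-10)·(-4) − (-6)² = 4.
det(H) > 0 and tr(H) = -14 < 0, so H is negative definite and the point is a local maximum.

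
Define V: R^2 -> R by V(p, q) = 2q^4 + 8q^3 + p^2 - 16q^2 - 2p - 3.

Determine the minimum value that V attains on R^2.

-260

V(p,q) separates as A(p) + B(q) − 3, so its minimum is min A + min B − 3.
A'(p) = 2p - 2 vanishes at p ∈ {1}; B'(q) = 8q(q - 1)(q + 4) vanishes at q ∈ {-4, 0, 1}.
Local minima of A (where A''>0): A(1)=-1. Local minima of B: B(-4)=-256, B(1)=-6.
So the global minimum of V is A(1) + B(-4) − 3 = -1 − 256 − 3 = -260, attained at (1, -4).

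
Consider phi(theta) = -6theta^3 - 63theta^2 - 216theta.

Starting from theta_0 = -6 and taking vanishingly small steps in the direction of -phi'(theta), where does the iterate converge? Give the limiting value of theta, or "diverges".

phi'(theta) = -18(theta + 3)(theta + 4), so phi'(-6) = -108.
Gradient descent moves in the -phi' direction, i.e. theta is increasing.
The nearest critical point in that direction is theta = -4, where phi'' = 18 > 0 (a local minimum). The iterate converges there.

-4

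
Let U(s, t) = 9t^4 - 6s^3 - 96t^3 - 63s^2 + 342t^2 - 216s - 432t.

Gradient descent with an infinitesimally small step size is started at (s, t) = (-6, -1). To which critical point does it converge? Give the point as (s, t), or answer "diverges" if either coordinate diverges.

U is separable, so gradient descent decouples: s follows -∂U/∂s, t follows -∂U/∂t.
∂U/∂s = -18(s + 3)(s + 4); at s=-6 this is -108, so s increases.
∂U/∂t = 36(t - 4)(t - 3)(t - 1); at t=-1 this is -1440, so t increases.
s converges to its nearest critical value -4 (a local min of the s-part); t converges to 1. The iterate converges to (-4, 1).

(-4, 1)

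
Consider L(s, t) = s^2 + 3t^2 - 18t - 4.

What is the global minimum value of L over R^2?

L(s,t) separates as P(s) + Q(t) − 4, so its minimum is min P + min Q − 4.
P'(s) = 2s vanishes at s ∈ {0}; Q'(t) = 6(t - 3) vanishes at t ∈ {3}.
Local minima of P (where P''>0): P(0)=0. Local minima of Q: Q(3)=-27.
So the global minimum of L is P(0) + Q(3) − 4 = 0 − 27 − 4 = -31, attained at (0, 3).

-31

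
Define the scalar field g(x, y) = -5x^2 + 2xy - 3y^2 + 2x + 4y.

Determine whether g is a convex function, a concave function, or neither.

concave

g is quadratic, so its Hessian is the constant matrix H = [[-10, 2], [2, -6]].
det(H) = 56, tr(H) = -16.
det(H) > 0 and tr(H) < 0, so H is negative definite everywhere: concave.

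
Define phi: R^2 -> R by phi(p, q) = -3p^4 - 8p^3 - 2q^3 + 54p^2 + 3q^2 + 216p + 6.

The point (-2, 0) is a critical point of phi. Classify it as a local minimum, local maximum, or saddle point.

The mixed partial ∂²phi/∂p∂q is 0, so the Hessian at any point is diag(phi_pp, phi_qq) = diag(12(-3p^2 - 4p + 9), 6(-2q + 1)).
At (-2, 0): H = diag(60, 6).
Both eigenvalues are positive, so H is positive definite: a local minimum.

local minimum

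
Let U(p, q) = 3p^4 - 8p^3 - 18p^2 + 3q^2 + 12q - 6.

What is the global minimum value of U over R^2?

-153

U(p,q) separates as A(p) + B(q) − 6, so its minimum is min A + min B − 6.
A'(p) = 12p(p - 3)(p + 1) vanishes at p ∈ {-1, 0, 3}; B'(q) = 6q + 12 vanishes at q ∈ {-2}.
Local minima of A (where A''>0): A(-1)=-7, A(3)=-135. Local minima of B: B(-2)=-12.
So the global minimum of U is A(3) + B(-2) − 6 = -135 − 12 − 6 = -153, attained at (3, -2).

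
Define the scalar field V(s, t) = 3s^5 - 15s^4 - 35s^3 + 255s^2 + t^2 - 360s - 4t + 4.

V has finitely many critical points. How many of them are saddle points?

V separates as a function of s plus a function of t, so ∇V=0 decouples.
∂V/∂s = 15(s - 4)(s - 2)(s - 1)(s + 3) = 0 at s ∈ {-3, 1, 2, 4}; ∂V/∂t = 2(t - 2) = 0 at t ∈ {2}.
The Hessian is diagonal: diag(V_ss, V_tt). Second derivatives: V_ss(-3)=-2100, V_ss(1)=180, V_ss(2)=-150, V_ss(4)=630; V_tt(2)=2.
Saddle points occur where the two diagonal entries have opposite signs: (-3, 2), (2, 2). Count: 2.

2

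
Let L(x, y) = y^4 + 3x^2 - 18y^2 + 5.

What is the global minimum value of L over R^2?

L(x,y) separates as P(x) + Q(y) + 5, so its minimum is min P + min Q + 5.
P'(x) = 6x vanishes at x ∈ {0}; Q'(y) = 4y(y - 3)(y + 3) vanishes at y ∈ {-3, 0, 3}.
Local minima of P (where P''>0): P(0)=0. Local minima of Q: Q(-3)=-81, Q(3)=-81.
So the global minimum of L is P(0) + Q(-3) + 5 = 0 − 81 + 5 = -76, attained at (0, -3).

-76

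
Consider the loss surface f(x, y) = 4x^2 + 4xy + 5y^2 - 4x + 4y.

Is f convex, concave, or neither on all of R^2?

f is quadratic, so its Hessian is the constant matrix H = [[8, 4], [4, 10]].
det(H) = 64, tr(H) = 18.
det(H) > 0 and tr(H) > 0, so H is positive definite everywhere: convex.

convex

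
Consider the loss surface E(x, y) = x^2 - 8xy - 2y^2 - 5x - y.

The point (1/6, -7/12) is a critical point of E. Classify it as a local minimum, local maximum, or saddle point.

saddle point

The Hessian of E is constant: H = [[2, -8], [-8, -4]].
det(H) = 2·(-4) − (-8)² = -72.
Since det(H) < 0, H is indefinite and the critical point is a saddle point.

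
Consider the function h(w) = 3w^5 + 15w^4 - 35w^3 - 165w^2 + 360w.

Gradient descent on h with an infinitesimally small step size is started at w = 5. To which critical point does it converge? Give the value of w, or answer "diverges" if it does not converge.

2

h'(w) = 15(w - 2)(w - 1)(w + 3)(w + 4), so h'(5) = 12960.
Gradient descent moves in the -h' direction, i.e. w is decreasing.
The nearest critical point in that direction is w = 2, where h'' = 450 > 0 (a local minimum). The iterate converges there.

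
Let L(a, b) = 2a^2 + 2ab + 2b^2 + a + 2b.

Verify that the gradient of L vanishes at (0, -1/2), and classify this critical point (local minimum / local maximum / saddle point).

∇L = (4a + 2b + 1, 2a + 4b + 2); substituting (0, -1/2) gives ∇L = (0, 0), so (0, -1/2) is indeed a critical point.
The Hessian of L is constant: H = [[4, 2], [2, 4]].
det(H) = 4·4 − 2² = 12.
det(H) > 0 and tr(H) = 8 > 0, so H is positive definite and the point is a local minimum.

local minimum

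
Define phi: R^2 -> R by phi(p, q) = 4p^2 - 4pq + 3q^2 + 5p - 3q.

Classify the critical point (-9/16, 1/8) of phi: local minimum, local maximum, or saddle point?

local minimum

The Hessian of phi is constant: H = [[8, -4], [-4, 6]].
det(H) = 8·6 − (-4)² = 32.
det(H) > 0 and tr(H) = 14 > 0, so H is positive definite and the point is a local minimum.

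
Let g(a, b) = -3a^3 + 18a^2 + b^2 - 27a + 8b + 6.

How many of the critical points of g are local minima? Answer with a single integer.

1

g separates as a function of a plus a function of b, so ∇g=0 decouples.
∂g/∂a = -9(a - 3)(a - 1) = 0 at a ∈ {1, 3}; ∂g/∂b = 2(b + 4) = 0 at b ∈ {-4}.
The Hessian is diagonal: diag(g_aa, g_bb). Second derivatives: g_aa(1)=18, g_aa(3)=-18; g_bb(-4)=2.
Local minima occur where both diagonal entries positive: (1, -4). Count: 1.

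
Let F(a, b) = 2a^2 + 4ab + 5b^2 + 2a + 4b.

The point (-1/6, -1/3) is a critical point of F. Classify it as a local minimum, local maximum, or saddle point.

The Hessian of F is constant: H = [[4, 4], [4, 10]].
det(H) = 4·10 − 4² = 24.
det(H) > 0 and tr(H) = 14 > 0, so H is positive definite and the point is a local minimum.

local minimum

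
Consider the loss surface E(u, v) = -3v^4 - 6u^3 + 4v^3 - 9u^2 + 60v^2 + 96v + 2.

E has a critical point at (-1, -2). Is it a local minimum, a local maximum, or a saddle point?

saddle point

The mixed partial ∂²E/∂u∂v is 0, so the Hessian at any point is diag(E_uu, E_vv) = diag(-18(2u + 1), 12(-3v^2 + 2v + 10)).
At (-1, -2): H = diag(18, -72).
The eigenvalues have opposite signs, so H is indefinite: a saddle point.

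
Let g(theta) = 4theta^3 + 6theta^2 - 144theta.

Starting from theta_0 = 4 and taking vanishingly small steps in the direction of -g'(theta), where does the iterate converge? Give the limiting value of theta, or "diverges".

g'(theta) = 12(theta - 3)(theta + 4), so g'(4) = 96.
Gradient descent moves in the -g' direction, i.e. theta is decreasing.
The nearest critical point in that direction is theta = 3, where g'' = 84 > 0 (a local minimum). The iterate converges there.

3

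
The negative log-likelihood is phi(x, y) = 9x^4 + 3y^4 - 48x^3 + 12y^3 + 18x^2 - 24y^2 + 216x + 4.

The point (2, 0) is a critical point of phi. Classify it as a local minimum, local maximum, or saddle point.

The mixed partial ∂²phi/∂x∂y is 0, so the Hessian at any point is diag(phi_xx, phi_yy) = diag(36(3x^2 - 8x + 1), 12(3y^2 + 6y - 4)).
At (2, 0): H = diag(-108, -48).
Both eigenvalues are negative, so H is negative definite: a local maximum.

local maximum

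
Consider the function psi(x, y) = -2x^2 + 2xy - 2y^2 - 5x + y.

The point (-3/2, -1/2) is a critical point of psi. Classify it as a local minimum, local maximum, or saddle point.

The Hessian of psi is constant: H = [[-4, 2], [2, -4]].
det(H) = (-4)·(-4) − 2² = 12.
det(H) > 0 and tr(H) = -8 < 0, so H is negative definite and the point is a local maximum.

local maximum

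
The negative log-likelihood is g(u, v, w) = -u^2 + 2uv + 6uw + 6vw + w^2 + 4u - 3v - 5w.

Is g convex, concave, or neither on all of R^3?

neither

g is quadratic, so its Hessian is the constant matrix H = [[-2, 2, 6], [2, 0, 6], [6, 6, 2]].
Leading principal minors: -2, -4, 208.
Neither pattern holds ⇒ H is indefinite ⇒ neither convex nor concave.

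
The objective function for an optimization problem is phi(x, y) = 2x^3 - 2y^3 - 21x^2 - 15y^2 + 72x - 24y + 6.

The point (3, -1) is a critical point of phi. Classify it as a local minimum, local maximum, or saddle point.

local maximum

The mixed partial ∂²phi/∂x∂y is 0, so the Hessian at any point is diag(phi_xx, phi_yy) = diag(6(2x - 7), -6(2y + 5)).
At (3, -1): H = diag(-6, -18).
Both eigenvalues are negative, so H is negative definite: a local maximum.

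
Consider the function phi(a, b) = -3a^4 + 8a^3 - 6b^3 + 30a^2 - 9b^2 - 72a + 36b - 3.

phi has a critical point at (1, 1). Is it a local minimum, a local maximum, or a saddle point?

saddle point

The mixed partial ∂²phi/∂a∂b is 0, so the Hessian at any point is diag(phi_aa, phi_bb) = diag(12(-3a^2 + 4a + 5), -18(2b + 1)).
At (1, 1): H = diag(72, -54).
The eigenvalues have opposite signs, so H is indefinite: a saddle point.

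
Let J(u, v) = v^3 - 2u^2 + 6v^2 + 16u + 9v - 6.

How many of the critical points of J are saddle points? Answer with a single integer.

J separates as a function of u plus a function of v, so ∇J=0 decouples.
∂J/∂u = -4(u - 4) = 0 at u ∈ {4}; ∂J/∂v = 3(v + 1)(v + 3) = 0 at v ∈ {-3, -1}.
The Hessian is diagonal: diag(J_uu, J_vv). Second derivatives: J_uu(4)=-4; J_vv(-3)=-6, J_vv(-1)=6.
Saddle points occur where the two diagonal entries have opposite signs: (4, -1). Count: 1.

1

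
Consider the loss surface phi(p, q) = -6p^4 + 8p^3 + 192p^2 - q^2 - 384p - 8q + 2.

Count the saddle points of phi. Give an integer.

phi separates as a function of p plus a function of q, so ∇phi=0 decouples.
∂phi/∂p = -24(p - 4)(p - 1)(p + 4) = 0 at p ∈ {-4, 1, 4}; ∂phi/∂q = -2(q + 4) = 0 at q ∈ {-4}.
The Hessian is diagonal: diag(phi_pp, phi_qq). Second derivatives: phi_pp(-4)=-960, phi_pp(1)=360, phi_pp(4)=-576; phi_qq(-4)=-2.
Saddle points occur where the two diagonal entries have opposite signs: (1, -4). Count: 1.

1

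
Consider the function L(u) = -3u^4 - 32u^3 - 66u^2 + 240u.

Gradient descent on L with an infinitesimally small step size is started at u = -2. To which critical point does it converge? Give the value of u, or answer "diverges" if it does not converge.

-4

L'(u) = -12(u - 1)(u + 4)(u + 5), so L'(-2) = 216.
Gradient descent moves in the -L' direction, i.e. u is decreasing.
The nearest critical point in that direction is u = -4, where L'' = 60 > 0 (a local minimum). The iterate converges there.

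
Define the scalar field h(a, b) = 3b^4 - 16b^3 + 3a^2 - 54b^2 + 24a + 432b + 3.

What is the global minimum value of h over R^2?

-1152

h(a,b) separates as P(a) + Q(b) + 3, so its minimum is min P + min Q + 3.
P'(a) = 6a + 24 vanishes at a ∈ {-4}; Q'(b) = 12(b - 4)(b - 3)(b + 3) vanishes at b ∈ {-3, 3, 4}.
Local minima of P (where P''>0): P(-4)=-48. Local minima of Q: Q(-3)=-1107, Q(4)=608.
So the global minimum of h is P(-4) + Q(-3) + 3 = -48 − 1107 + 3 = -1152, attained at (-4, -3).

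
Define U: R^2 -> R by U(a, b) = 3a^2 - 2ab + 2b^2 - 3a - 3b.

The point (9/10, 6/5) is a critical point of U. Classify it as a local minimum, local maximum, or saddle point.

The Hessian of U is constant: H = [[6, -2], [-2, 4]].
det(H) = 6·4 − (-2)² = 20.
det(H) > 0 and tr(H) = 10 > 0, so H is positive definite and the point is a local minimum.

local minimum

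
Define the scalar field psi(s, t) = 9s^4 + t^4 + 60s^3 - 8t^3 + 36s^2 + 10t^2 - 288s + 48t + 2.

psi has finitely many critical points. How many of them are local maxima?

1

psi separates as a function of s plus a function of t, so ∇psi=0 decouples.
∂psi/∂s = 36(s - 1)(s + 2)(s + 4) = 0 at s ∈ {-4, -2, 1}; ∂psi/∂t = 4(t - 4)(t - 3)(t + 1) = 0 at t ∈ {-1, 3, 4}.
The Hessian is diagonal: diag(psi_ss, psi_tt). Second derivatives: psi_ss(-4)=360, psi_ss(-2)=-216, psi_ss(1)=540; psi_tt(-1)=80, psi_tt(3)=-16, psi_tt(4)=20.
Local maxima occur where both diagonal entries negative: (-2, 3). Count: 1.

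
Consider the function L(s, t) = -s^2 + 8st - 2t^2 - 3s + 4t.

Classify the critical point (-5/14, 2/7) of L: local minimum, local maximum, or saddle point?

saddle point

The Hessian of L is constant: H = [[-2, 8], [8, -4]].
det(H) = (-2)·(-4) − 8² = -56.
Since det(H) < 0, H is indefinite and the critical point is a saddle point.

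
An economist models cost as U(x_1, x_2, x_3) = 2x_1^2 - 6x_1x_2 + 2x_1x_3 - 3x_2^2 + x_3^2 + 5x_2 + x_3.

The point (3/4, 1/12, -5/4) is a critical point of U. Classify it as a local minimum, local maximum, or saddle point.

saddle point

The Hessian is constant: H = [[4, -6, 2], [-6, -6, 0], [2, 0, 2]].
Leading principal minors: Δ₁ = 4, Δ₂ = -60, Δ₃ = -96.
The minors fit neither the all-positive nor the alternating-sign pattern, so H is indefinite: a saddle point.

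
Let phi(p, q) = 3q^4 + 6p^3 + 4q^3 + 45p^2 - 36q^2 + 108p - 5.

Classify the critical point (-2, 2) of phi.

The mixed partial ∂²phi/∂p∂q is 0, so the Hessian at any point is diag(phi_pp, phi_qq) = diag(18(2p + 5), 12(3q^2 + 2q - 6)).
At (-2, 2): H = diag(18, 120).
Both eigenvalues are positive, so H is positive definite: a local minimum.

local minimum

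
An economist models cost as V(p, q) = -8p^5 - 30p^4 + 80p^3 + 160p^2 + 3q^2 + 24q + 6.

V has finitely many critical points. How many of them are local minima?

V separates as a function of p plus a function of q, so ∇V=0 decouples.
∂V/∂p = -40p(p - 2)(p + 1)(p + 4) = 0 at p ∈ {-4, -1, 0, 2}; ∂V/∂q = 6(q + 4) = 0 at q ∈ {-4}.
The Hessian is diagonal: diag(V_pp, V_qq). Second derivatives: V_pp(-4)=2880, V_pp(-1)=-360, V_pp(0)=320, V_pp(2)=-1440; V_qq(-4)=6.
Local minima occur where both diagonal entries positive: (-4, -4), (0, -4). Count: 2.

2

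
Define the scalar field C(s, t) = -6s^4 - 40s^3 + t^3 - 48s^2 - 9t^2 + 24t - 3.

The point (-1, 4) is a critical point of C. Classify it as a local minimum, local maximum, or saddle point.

local minimum

The mixed partial ∂²C/∂s∂t is 0, so the Hessian at any point is diag(C_ss, C_tt) = diag(-24(3s^2 + 10s + 4), 6(t - 3)).
At (-1, 4): H = diag(72, 6).
Both eigenvalues are positive, so H is positive definite: a local minimum.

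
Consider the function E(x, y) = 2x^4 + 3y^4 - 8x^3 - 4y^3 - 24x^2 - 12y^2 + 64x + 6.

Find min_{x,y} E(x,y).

-154

E(x,y) separates as P(x) + Q(y) + 6, so its minimum is min P + min Q + 6.
P'(x) = 8(x - 4)(x - 1)(x + 2) vanishes at x ∈ {-2, 1, 4}; Q'(y) = 12y(y - 2)(y + 1) vanishes at y ∈ {-1, 0, 2}.
Local minima of P (where P''>0): P(-2)=-128, P(4)=-128. Local minima of Q: Q(-1)=-5, Q(2)=-32.
So the global minimum of E is P(-2) + Q(2) + 6 = -128 − 32 + 6 = -154, attained at (-2, 2).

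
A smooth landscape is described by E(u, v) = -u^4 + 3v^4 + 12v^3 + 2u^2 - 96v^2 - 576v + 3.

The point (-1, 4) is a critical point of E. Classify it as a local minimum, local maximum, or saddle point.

The mixed partial ∂²E/∂u∂v is 0, so the Hessian at any point is diag(E_uu, E_vv) = diag(4(-3u^2 + 1), 12(3v^2 + 6v - 16)).
At (-1, 4): H = diag(-8, 672).
The eigenvalues have opposite signs, so H is indefinite: a saddle point.

saddle point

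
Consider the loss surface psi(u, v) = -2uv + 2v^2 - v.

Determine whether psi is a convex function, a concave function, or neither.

psi is quadratic, so its Hessian is the constant matrix H = [[0, -2], [-2, 4]].
det(H) = -4, tr(H) = 4.
det(H) < 0, so H is indefinite: neither convex nor concave.

neither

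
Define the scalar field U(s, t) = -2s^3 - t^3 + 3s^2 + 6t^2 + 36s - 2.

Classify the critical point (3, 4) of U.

local maximum

The mixed partial ∂²U/∂s∂t is 0, so the Hessian at any point is diag(U_ss, U_tt) = diag(6(-2s + 1), 6(-t + 2)).
At (3, 4): H = diag(-30, -12).
Both eigenvalues are negative, so H is negative definite: a local maximum.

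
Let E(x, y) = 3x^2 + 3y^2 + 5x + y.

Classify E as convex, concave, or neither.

E is quadratic, so its Hessian is the constant matrix H = [[6, 0], [0, 6]].
det(H) = 36, tr(H) = 12.
det(H) > 0 and tr(H) > 0, so H is positive definite everywhere: convex.

convex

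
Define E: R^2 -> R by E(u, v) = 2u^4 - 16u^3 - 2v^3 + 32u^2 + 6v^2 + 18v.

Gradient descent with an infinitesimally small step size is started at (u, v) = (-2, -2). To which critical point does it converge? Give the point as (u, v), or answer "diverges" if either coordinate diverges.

E is separable, so gradient descent decouples: u follows -∂E/∂u, v follows -∂E/∂v.
∂E/∂u = 8u(u - 4)(u - 2); at u=-2 this is -384, so u increases.
∂E/∂v = -6(v - 3)(v + 1); at v=-2 this is -30, so v increases.
u converges to its nearest critical value 0 (a local min of the u-part); v converges to -1. The iterate converges to (0, -1).

(0, -1)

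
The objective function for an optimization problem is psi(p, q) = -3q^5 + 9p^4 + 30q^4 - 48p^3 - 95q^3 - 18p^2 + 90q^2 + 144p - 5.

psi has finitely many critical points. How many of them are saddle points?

6

psi separates as a function of p plus a function of q, so ∇psi=0 decouples.
∂psi/∂p = 36(p - 4)(p - 1)(p + 1) = 0 at p ∈ {-1, 1, 4}; ∂psi/∂q = -15q(q - 4)(q - 3)(q - 1) = 0 at q ∈ {0, 1, 3, 4}.
The Hessian is diagonal: diag(psi_pp, psi_qq). Second derivatives: psi_pp(-1)=360, psi_pp(1)=-216, psi_pp(4)=540; psi_qq(0)=180, psi_qq(1)=-90, psi_qq(3)=90, psi_qq(4)=-180.
Saddle points occur where the two diagonal entries have opposite signs: (-1, 1), (-1, 4), (1, 0), (1, 3), (4, 1), (4, 4). Count: 6.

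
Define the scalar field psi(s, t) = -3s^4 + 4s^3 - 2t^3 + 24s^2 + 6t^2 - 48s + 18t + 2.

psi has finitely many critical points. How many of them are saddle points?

psi separates as a function of s plus a function of t, so ∇psi=0 decouples.
∂psi/∂s = -12(s - 2)(s - 1)(s + 2) = 0 at s ∈ {-2, 1, 2}; ∂psi/∂t = -6(t - 3)(t + 1) = 0 at t ∈ {-1, 3}.
The Hessian is diagonal: diag(psi_ss, psi_tt). Second derivatives: psi_ss(-2)=-144, psi_ss(1)=36, psi_ss(2)=-48; psi_tt(-1)=24, psi_tt(3)=-24.
Saddle points occur where the two diagonal entries have opposite signs: (-2, -1), (1, 3), (2, -1). Count: 3.

3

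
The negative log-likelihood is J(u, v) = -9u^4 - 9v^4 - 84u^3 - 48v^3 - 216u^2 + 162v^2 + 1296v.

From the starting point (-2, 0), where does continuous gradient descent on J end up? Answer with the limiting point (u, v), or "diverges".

J is separable, so gradient descent decouples: u follows -∂J/∂u, v follows -∂J/∂v.
∂J/∂u = -36u(u + 3)(u + 4); at u=-2 this is 144, so u decreases.
∂J/∂v = -36(v - 3)(v + 3)(v + 4); at v=0 this is 1296, so v decreases.
u converges to its nearest critical value -3 (a local min of the u-part); v converges to -3. The iterate converges to (-3, -3).

(-3, -3)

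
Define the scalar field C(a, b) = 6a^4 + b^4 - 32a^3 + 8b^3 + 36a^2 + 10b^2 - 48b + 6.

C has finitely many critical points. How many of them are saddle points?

4

C separates as a function of a plus a function of b, so ∇C=0 decouples.
∂C/∂a = 24a(a - 3)(a - 1) = 0 at a ∈ {0, 1, 3}; ∂C/∂b = 4(b - 1)(b + 3)(b + 4) = 0 at b ∈ {-4, -3, 1}.
The Hessian is diagonal: diag(C_aa, C_bb). Second derivatives: C_aa(0)=72, C_aa(1)=-48, C_aa(3)=144; C_bb(-4)=20, C_bb(-3)=-16, C_bb(1)=80.
Saddle points occur where the two diagonal entries have opposite signs: (0, -3), (1, -4), (1, 1), (3, -3). Count: 4.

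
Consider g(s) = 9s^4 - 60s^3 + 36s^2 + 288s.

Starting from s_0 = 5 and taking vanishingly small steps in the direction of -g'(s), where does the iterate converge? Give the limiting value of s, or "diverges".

g'(s) = 36(s - 4)(s - 2)(s + 1), so g'(5) = 648.
Gradient descent moves in the -g' direction, i.e. s is decreasing.
The nearest critical point in that direction is s = 4, where g'' = 360 > 0 (a local minimum). The iterate converges there.

4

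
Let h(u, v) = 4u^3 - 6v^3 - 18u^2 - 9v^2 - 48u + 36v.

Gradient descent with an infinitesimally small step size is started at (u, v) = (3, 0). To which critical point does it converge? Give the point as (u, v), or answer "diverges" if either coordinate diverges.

h is separable, so gradient descent decouples: u follows -∂h/∂u, v follows -∂h/∂v.
∂h/∂u = 12(u - 4)(u + 1); at u=3 this is -48, so u increases.
∂h/∂v = -18(v - 1)(v + 2); at v=0 this is 36, so v decreases.
u converges to its nearest critical value 4 (a local min of the u-part); v converges to -2. The iterate converges to (4, -2).

(4, -2)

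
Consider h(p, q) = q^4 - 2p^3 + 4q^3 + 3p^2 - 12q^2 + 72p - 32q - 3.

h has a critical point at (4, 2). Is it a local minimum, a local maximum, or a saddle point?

saddle point

The mixed partial ∂²h/∂p∂q is 0, so the Hessian at any point is diag(h_pp, h_qq) = diag(6(-2p + 1), 12(q^2 + 2q - 2)).
At (4, 2): H = diag(-42, 72).
The eigenvalues have opposite signs, so H is indefinite: a saddle point.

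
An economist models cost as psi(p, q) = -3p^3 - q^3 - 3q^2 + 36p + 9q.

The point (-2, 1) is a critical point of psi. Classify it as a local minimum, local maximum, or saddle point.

saddle point

The mixed partial ∂²psi/∂p∂q is 0, so the Hessian at any point is diag(psi_pp, psi_qq) = diag(-18p, -6(q + 1)).
At (-2, 1): H = diag(36, -12).
The eigenvalues have opposite signs, so H is indefinite: a saddle point.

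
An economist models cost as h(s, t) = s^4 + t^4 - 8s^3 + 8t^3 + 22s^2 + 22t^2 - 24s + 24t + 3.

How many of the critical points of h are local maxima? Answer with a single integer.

h separates as a function of s plus a function of t, so ∇h=0 decouples.
∂h/∂s = 4(s - 3)(s - 2)(s - 1) = 0 at s ∈ {1, 2, 3}; ∂h/∂t = 4(t + 1)(t + 2)(t + 3) = 0 at t ∈ {-3, -2, -1}.
The Hessian is diagonal: diag(h_ss, h_tt). Second derivatives: h_ss(1)=8, h_ss(2)=-4, h_ss(3)=8; h_tt(-3)=8, h_tt(-2)=-4, h_tt(-1)=8.
Local maxima occur where both diagonal entries negative: (2, -2). Count: 1.

1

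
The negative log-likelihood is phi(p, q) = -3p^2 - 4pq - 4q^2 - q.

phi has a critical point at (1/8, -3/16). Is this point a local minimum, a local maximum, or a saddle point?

local maximum

The Hessian of phi is constant: H = [[-6, -4], [-4, -8]].
det(H) = (-6)·(-8) − (-4)² = 32.
det(H) > 0 and tr(H) = -14 < 0, so H is negative definite and the point is a local maximum.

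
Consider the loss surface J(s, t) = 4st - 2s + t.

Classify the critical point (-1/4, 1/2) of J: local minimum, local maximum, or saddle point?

The Hessian of J is constant: H = [[0, 4], [4, 0]].
det(H) = 0·0 − 4² = -16.
Since det(H) < 0, H is indefinite and the critical point is a saddle point.

saddle point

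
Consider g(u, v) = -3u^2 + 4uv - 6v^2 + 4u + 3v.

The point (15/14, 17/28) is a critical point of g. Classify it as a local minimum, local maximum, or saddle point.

local maximum

The Hessian of g is constant: H = [[-6, 4], [4, -12]].
det(H) = (-6)·(-12) − 4² = 56.
det(H) > 0 and tr(H) = -18 < 0, so H is negative definite and the point is a local maximum.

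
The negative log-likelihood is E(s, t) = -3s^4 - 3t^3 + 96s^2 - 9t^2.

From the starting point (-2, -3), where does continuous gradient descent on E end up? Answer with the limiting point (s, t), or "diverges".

(0, -2)

E is separable, so gradient descent decouples: s follows -∂E/∂s, t follows -∂E/∂t.
∂E/∂s = -12s(s - 4)(s + 4); at s=-2 this is -288, so s increases.
∂E/∂t = -9t(t + 2); at t=-3 this is -27, so t increases.
s converges to its nearest critical value 0 (a local min of the s-part); t converges to -2. The iterate converges to (0, -2).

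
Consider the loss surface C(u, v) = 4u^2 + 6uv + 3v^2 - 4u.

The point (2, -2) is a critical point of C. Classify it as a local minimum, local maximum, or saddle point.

The Hessian of C is constant: H = [[8, 6], [6, 6]].
det(H) = 8·6 − 6² = 12.
det(H) > 0 and tr(H) = 14 > 0, so H is positive definite and the point is a local minimum.

local minimum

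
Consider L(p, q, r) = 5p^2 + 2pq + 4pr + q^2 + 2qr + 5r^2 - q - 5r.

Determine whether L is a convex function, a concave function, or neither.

convex

L is quadratic, so its Hessian is the constant matrix H = [[10, 2, 4], [2, 2, 2], [4, 2, 10]].
Leading principal minors: 10, 16, 120.
All positive ⇒ H ≻ 0 ⇒ convex.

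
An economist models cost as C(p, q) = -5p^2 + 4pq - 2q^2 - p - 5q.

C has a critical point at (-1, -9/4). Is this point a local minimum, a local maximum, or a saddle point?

The Hessian of C is constant: H = [[-10, 4], [4, -4]].
det(H) = (-10)·(-4) − 4² = 24.
det(H) > 0 and tr(H) = -14 < 0, so H is negative definite and the point is a local maximum.

local maximum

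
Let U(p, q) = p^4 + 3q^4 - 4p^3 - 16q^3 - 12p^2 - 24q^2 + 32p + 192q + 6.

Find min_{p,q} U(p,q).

-362

U(p,q) separates as A(p) + B(q) + 6, so its minimum is min A + min B + 6.
A'(p) = 4(p - 4)(p - 1)(p + 2) vanishes at p ∈ {-2, 1, 4}; B'(q) = 12(q - 4)(q - 2)(q + 2) vanishes at q ∈ {-2, 2, 4}.
Local minima of A (where A''>0): A(-2)=-64, A(4)=-64. Local minima of B: B(-2)=-304, B(4)=128.
So the global minimum of U is A(-2) + B(-2) + 6 = -64 − 304 + 6 = -362, attained at (-2, -2).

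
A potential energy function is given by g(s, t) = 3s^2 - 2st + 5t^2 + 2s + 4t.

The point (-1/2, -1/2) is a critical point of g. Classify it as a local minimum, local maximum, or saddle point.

The Hessian of g is constant: H = [[6, -2], [-2, 10]].
det(H) = 6·10 − (-2)² = 56.
det(H) > 0 and tr(H) = 16 > 0, so H is positive definite and the point is a local minimum.

local minimum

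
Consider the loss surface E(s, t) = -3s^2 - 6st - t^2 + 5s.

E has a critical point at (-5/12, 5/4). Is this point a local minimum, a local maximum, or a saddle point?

saddle point

The Hessian of E is constant: H = [[-6, -6], [-6, -2]].
det(H) = (-6)·(-2) − (-6)² = -24.
Since det(H) < 0, H is indefinite and the critical point is a saddle point.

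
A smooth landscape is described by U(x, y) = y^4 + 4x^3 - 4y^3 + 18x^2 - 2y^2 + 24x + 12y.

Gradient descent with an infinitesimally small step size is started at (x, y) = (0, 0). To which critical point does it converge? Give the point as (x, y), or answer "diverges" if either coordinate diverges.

(-1, -1)

U is separable, so gradient descent decouples: x follows -∂U/∂x, y follows -∂U/∂y.
∂U/∂x = 12(x + 1)(x + 2); at x=0 this is 24, so x decreases.
∂U/∂y = 4(y - 3)(y - 1)(y + 1); at y=0 this is 12, so y decreases.
x converges to its nearest critical value -1 (a local min of the x-part); y converges to -1. The iterate converges to (-1, -1).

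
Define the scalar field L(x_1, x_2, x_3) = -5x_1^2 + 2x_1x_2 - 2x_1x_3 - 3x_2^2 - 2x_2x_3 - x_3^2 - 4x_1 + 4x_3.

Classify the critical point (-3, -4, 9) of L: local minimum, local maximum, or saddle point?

local maximum

The Hessian is constant: H = [[-10, 2, -2], [2, -6, -2], [-2, -2, -2]].
Leading principal minors: Δ₁ = -10, Δ₂ = 56, Δ₃ = -32.
The minors alternate sign starting negative (−, +, −), so H is negative definite: a local maximum.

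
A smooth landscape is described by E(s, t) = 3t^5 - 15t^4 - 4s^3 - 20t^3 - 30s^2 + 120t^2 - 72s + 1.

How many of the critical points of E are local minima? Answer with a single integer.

2

E separates as a function of s plus a function of t, so ∇E=0 decouples.
∂E/∂s = -12(s + 2)(s + 3) = 0 at s ∈ {-3, -2}; ∂E/∂t = 15t(t - 4)(t - 2)(t + 2) = 0 at t ∈ {-2, 0, 2, 4}.
The Hessian is diagonal: diag(E_ss, E_tt). Second derivatives: E_ss(-3)=12, E_ss(-2)=-12; E_tt(-2)=-720, E_tt(0)=240, E_tt(2)=-240, E_tt(4)=720.
Local minima occur where both diagonal entries positive: (-3, 0), (-3, 4). Count: 2.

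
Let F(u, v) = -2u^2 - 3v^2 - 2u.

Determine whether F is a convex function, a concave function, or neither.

F is quadratic, so its Hessian is the constant matrix H = [[-4, 0], [0, -6]].
det(H) = 24, tr(H) = -10.
det(H) > 0 and tr(H) < 0, so H is negative definite everywhere: concave.

concave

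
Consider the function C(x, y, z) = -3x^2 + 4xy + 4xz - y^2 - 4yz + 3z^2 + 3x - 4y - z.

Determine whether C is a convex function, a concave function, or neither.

C is quadratic, so its Hessian is the constant matrix H = [[-6, 4, 4], [4, -2, -4], [4, -4, 6]].
Leading principal minors: -6, -4, -24.
Neither pattern holds ⇒ H is indefinite ⇒ neither convex nor concave.

neither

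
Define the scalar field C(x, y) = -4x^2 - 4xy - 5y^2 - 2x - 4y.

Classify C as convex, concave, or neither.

concave

C is quadratic, so its Hessian is the constant matrix H = [[-8, -4], [-4, -10]].
det(H) = 64, tr(H) = -18.
det(H) > 0 and tr(H) < 0, so H is negative definite everywhere: concave.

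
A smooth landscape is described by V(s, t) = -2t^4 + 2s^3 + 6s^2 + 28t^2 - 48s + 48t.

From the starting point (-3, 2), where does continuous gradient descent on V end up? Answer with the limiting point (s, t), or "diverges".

(2, -1)

V is separable, so gradient descent decouples: s follows -∂V/∂s, t follows -∂V/∂t.
∂V/∂s = 6(s - 2)(s + 4); at s=-3 this is -30, so s increases.
∂V/∂t = -8(t - 3)(t + 1)(t + 2); at t=2 this is 96, so t decreases.
s converges to its nearest critical value 2 (a local min of the s-part); t converges to -1. The iterate converges to (2, -1).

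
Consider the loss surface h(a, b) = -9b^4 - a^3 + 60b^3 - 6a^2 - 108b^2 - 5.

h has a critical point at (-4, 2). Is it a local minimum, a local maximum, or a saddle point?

local minimum

The mixed partial ∂²h/∂a∂b is 0, so the Hessian at any point is diag(h_aa, h_bb) = diag(-6(a + 2), 36(-3b^2 + 10b - 6)).
At (-4, 2): H = diag(12, 72).
Both eigenvalues are positive, so H is positive definite: a local minimum.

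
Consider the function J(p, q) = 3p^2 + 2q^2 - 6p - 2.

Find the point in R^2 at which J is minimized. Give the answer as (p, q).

J(p,q) separates as A(p) + B(q) − 2, so its minimum is min A + min B − 2.
A'(p) = 6p - 6 vanishes at p ∈ {1}; B'(q) = 4q vanishes at q ∈ {0}.
Local minima of A (where A''>0): A(1)=-3. Local minima of B: B(0)=0.
So the global minimum of J is A(1) + B(0) − 2 = -3 + 0 − 2 = -5, attained at (1, 0).

(1, 0)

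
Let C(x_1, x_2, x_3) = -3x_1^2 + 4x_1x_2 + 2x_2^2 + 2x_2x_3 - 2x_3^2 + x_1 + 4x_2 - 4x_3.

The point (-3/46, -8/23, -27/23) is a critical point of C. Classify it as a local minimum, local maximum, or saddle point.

The Hessian is constant: H = [[-6, 4, 0], [4, 4, 2], [0, 2, -4]].
Leading principal minors: Δ₁ = -6, Δ₂ = -40, Δ₃ = 184.
The minors fit neither the all-positive nor the alternating-sign pattern, so H is indefinite: a saddle point.

saddle point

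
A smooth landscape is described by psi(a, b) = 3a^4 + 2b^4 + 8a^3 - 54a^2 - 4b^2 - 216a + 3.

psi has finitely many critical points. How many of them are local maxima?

1

psi separates as a function of a plus a function of b, so ∇psi=0 decouples.
∂psi/∂a = 12(a - 3)(a + 2)(a + 3) = 0 at a ∈ {-3, -2, 3}; ∂psi/∂b = 8b(b - 1)(b + 1) = 0 at b ∈ {-1, 0, 1}.
The Hessian is diagonal: diag(psi_aa, psi_bb). Second derivatives: psi_aa(-3)=72, psi_aa(-2)=-60, psi_aa(3)=360; psi_bb(-1)=16, psi_bb(0)=-8, psi_bb(1)=16.
Local maxima occur where both diagonal entries negative: (-2, 0). Count: 1.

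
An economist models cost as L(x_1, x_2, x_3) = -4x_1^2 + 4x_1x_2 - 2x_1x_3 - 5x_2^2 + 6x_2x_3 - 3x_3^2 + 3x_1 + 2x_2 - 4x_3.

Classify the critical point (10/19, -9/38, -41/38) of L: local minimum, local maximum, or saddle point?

local maximum

The Hessian is constant: H = [[-8, 4, -2], [4, -10, 6], [-2, 6, -6]].
Leading principal minors: Δ₁ = -8, Δ₂ = 64, Δ₃ = -152.
The minors alternate sign starting negative (−, +, −), so H is negative definite: a local maximum.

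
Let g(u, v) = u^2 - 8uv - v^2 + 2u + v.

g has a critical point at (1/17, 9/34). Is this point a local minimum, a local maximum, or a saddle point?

saddle point

The Hessian of g is constant: H = [[2, -8], [-8, -2]].
det(H) = 2·(-2) − (-8)² = -68.
Since det(H) < 0, H is indefinite and the critical point is a saddle point.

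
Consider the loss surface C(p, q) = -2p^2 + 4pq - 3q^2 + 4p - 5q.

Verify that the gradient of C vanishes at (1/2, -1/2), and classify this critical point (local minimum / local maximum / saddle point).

∇C = (-4p + 4q + 4, 4p - 6q - 5); substituting (1/2, -1/2) gives ∇C = (0, 0), so (1/2, -1/2) is indeed a critical point.
The Hessian of C is constant: H = [[-4, 4], [4, -6]].
det(H) = (-4)·(-6) − 4² = 8.
det(H) > 0 and tr(H) = -10 < 0, so H is negative definite and the point is a local maximum.

local maximum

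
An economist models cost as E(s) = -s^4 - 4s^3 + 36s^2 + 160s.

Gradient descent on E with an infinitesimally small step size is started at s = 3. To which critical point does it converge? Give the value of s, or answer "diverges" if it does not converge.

-2

E'(s) = -4(s - 4)(s + 2)(s + 5), so E'(3) = 160.
Gradient descent moves in the -E' direction, i.e. s is decreasing.
The nearest critical point in that direction is s = -2, where E'' = 72 > 0 (a local minimum). The iterate converges there.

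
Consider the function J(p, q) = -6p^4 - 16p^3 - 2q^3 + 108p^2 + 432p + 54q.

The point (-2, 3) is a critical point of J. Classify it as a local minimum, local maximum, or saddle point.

saddle point

The mixed partial ∂²J/∂p∂q is 0, so the Hessian at any point is diag(J_pp, J_qq) = diag(24(-3p^2 - 4p + 9), -12q).
At (-2, 3): H = diag(120, -36).
The eigenvalues have opposite signs, so H is indefinite: a saddle point.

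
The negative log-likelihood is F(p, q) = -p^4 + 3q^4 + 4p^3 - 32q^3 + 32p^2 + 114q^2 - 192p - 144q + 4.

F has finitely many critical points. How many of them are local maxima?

F separates as a function of p plus a function of q, so ∇F=0 decouples.
∂F/∂p = -4(p - 4)(p - 3)(p + 4) = 0 at p ∈ {-4, 3, 4}; ∂F/∂q = 12(q - 4)(q - 3)(q - 1) = 0 at q ∈ {1, 3, 4}.
The Hessian is diagonal: diag(F_pp, F_qq). Second derivatives: F_pp(-4)=-224, F_pp(3)=28, F_pp(4)=-32; F_qq(1)=72, F_qq(3)=-24, F_qq(4)=36.
Local maxima occur where both diagonal entries negative: (-4, 3), (4, 3). Count: 2.

2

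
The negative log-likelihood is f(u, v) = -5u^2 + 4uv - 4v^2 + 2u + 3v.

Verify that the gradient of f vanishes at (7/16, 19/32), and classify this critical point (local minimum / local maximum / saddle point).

local maximum

∇f = (-10u + 4v + 2, 4u - 8v + 3); substituting (7/16, 19/32) gives ∇f = (0, 0), so (7/16, 19/32) is indeed a critical point.
The Hessian of f is constant: H = [[-10, 4], [4, -8]].
det(H) = (-10)·(-8) − 4² = 64.
det(H) > 0 and tr(H) = -18 < 0, so H is negative definite and the point is a local maximum.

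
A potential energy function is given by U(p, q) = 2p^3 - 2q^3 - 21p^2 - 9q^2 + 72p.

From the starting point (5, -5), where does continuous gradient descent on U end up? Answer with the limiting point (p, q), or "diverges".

U is separable, so gradient descent decouples: p follows -∂U/∂p, q follows -∂U/∂q.
∂U/∂p = 6(p - 4)(p - 3); at p=5 this is 12, so p decreases.
∂U/∂q = -6q(q + 3); at q=-5 this is -60, so q increases.
p converges to its nearest critical value 4 (a local min of the p-part); q converges to -3. The iterate converges to (4, -3).

(4, -3)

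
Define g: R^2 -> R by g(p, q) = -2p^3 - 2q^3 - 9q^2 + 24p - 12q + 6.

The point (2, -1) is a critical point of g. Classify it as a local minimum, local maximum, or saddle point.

local maximum

The mixed partial ∂²g/∂p∂q is 0, so the Hessian at any point is diag(g_pp, g_qq) = diag(-12p, -6(2q + 3)).
At (2, -1): H = diag(-24, -6).
Both eigenvalues are negative, so H is negative definite: a local maximum.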